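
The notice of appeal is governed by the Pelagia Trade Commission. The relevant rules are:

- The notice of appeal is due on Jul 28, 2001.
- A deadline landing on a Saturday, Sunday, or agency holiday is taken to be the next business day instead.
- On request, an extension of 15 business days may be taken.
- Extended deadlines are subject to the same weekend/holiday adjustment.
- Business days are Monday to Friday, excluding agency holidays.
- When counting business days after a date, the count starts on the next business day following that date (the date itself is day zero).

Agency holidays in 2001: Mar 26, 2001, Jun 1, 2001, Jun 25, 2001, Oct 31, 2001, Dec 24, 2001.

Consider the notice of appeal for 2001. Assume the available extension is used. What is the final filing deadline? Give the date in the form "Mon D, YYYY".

Aug 20, 2001

The statutory due date is Jul 28, 2001.
Jul 28, 2001 is a Saturday; the next business day is Jul 30, 2001 (Monday).
Applying the 15-business-day extension: 15 business days after Jul 30, 2001 is Aug 20, 2001.
Aug 20, 2001 falls on a Monday, which is a business day, so no adjustment is needed.
Final deadline: Aug 20, 2001.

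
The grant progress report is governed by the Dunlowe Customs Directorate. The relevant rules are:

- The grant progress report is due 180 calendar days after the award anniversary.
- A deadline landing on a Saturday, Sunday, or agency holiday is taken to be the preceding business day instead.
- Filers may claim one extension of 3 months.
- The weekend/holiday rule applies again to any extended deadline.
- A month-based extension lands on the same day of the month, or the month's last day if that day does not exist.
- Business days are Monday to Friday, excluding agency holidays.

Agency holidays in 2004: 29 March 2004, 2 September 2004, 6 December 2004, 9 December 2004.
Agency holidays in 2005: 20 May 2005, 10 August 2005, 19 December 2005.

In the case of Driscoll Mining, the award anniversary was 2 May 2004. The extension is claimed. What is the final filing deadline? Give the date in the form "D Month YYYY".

From 2 May 2004, 180 calendar days later is 29 October 2004.
29 October 2004 (Friday) is already a business day.
Add 3 months to 29 October 2004: 29 January 2005.
29 January 2005 is a Saturday, so it moves to the preceding business day, 28 January 2005 (Friday).
So the filing is due 28 January 2005.

28 January 2005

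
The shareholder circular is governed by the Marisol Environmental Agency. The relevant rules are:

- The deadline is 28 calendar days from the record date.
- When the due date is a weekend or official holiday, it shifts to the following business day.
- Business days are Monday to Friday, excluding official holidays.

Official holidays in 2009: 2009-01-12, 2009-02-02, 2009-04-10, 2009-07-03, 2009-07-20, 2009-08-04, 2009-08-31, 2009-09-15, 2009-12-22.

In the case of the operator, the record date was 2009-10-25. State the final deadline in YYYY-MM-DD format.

2009-11-23

From 2009-10-25, 28 calendar days later is 2009-11-22.
2009-11-22 falls on a Sunday. Rolling to the next business day gives 2009-11-23, a Monday.
Deadline: 2009-11-23.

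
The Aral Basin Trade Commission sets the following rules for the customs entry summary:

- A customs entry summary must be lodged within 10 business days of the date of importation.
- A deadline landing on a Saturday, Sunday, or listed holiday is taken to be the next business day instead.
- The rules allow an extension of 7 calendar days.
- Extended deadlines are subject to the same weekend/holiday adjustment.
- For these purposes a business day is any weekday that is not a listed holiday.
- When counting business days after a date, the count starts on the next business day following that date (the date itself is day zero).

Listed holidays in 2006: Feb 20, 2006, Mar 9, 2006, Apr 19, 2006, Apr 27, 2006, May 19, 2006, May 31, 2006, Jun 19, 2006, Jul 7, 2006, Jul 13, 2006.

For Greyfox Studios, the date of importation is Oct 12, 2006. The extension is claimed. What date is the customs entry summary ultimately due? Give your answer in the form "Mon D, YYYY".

Nov 2, 2006

Starting the day after Oct 12, 2006 and counting 10 business days lands on Oct 26, 2006.
Oct 26, 2006 is a Thursday and not a listed holiday, so it stands.
Applying the 7-calendar-day extension: Oct 26, 2006 + 7 days = Nov 2, 2006.
Nov 2, 2006 (Thursday) is already a business day.
The final due date is Nov 2, 2006.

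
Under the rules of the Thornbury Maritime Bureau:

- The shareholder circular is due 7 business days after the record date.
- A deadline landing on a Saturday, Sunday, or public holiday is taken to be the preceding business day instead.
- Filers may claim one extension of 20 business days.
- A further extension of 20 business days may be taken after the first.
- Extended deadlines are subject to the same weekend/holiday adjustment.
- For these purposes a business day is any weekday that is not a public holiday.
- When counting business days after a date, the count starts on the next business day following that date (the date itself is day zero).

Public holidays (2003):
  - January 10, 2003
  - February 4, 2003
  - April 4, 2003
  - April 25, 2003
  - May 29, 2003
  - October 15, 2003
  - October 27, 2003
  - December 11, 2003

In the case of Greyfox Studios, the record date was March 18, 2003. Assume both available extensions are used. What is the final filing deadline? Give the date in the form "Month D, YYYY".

May 26, 2003

7 business days after March 18, 2003, excluding weekends and holidays, is March 27, 2003.
Since March 27, 2003 is a Thursday and not a holiday, the date is unchanged.
Applying the 20-business-day extension: 20 business days after March 27, 2003 is April 28, 2003.
Since April 28, 2003 is a Monday and not a holiday, the date is unchanged.
Applying the 20-business-day extension: 20 business days after April 28, 2003 is May 26, 2003.
May 26, 2003 (Monday) is already a business day.
The final due date is May 26, 2003.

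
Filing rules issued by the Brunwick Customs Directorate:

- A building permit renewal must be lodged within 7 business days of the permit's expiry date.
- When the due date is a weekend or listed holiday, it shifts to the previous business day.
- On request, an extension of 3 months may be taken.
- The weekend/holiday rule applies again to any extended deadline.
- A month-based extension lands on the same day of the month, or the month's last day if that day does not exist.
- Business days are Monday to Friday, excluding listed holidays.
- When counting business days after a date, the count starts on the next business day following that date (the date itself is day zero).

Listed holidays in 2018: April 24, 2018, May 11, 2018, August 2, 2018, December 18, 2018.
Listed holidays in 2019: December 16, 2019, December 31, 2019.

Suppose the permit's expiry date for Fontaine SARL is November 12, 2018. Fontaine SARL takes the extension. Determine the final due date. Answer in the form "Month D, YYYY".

February 21, 2019

7 business days after November 12, 2018, excluding weekends and holidays, is November 21, 2018.
November 21, 2018 is a Wednesday and not a listed holiday, so it stands.
The 3 months extension carries November 21, 2018 to February 21, 2019.
February 21, 2019 is a Thursday and not a listed holiday, so it stands.
Deadline: February 21, 2019.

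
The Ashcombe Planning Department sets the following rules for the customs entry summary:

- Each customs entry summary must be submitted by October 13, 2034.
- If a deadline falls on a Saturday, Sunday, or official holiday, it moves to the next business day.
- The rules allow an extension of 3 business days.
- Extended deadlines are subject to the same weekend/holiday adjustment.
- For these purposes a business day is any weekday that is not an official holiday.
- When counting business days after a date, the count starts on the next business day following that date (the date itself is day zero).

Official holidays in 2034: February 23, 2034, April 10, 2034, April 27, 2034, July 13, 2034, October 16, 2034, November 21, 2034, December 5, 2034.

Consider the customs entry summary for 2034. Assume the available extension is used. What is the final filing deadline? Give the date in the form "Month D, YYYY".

October 19, 2034

Start from the fixed due date, October 13, 2034.
October 13, 2034 falls on a Friday, which is a business day, so no adjustment is needed.
Applying the 3-business-day extension: 3 business days after October 13, 2034 is October 19, 2034.
October 19, 2034 falls on a Thursday, which is a business day, so no adjustment is needed.
Final deadline: October 19, 2034.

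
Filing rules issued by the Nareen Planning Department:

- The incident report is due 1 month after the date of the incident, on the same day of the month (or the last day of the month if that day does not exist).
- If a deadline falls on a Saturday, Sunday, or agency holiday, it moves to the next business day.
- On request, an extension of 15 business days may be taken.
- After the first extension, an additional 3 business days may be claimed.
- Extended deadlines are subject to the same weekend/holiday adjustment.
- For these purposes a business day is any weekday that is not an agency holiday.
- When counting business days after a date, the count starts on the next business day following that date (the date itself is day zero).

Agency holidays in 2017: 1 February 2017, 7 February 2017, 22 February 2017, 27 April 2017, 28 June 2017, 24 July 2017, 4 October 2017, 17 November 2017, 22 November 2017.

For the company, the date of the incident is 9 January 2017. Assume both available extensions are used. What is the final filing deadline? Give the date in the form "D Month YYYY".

8 March 2017

Moving 1 month forward from 9 January 2017 on the corresponding day gives 9 February 2017.
Since 9 February 2017 is a Thursday and not a holiday, the date is unchanged.
Applying the 15-business-day extension: 15 business days after 9 February 2017 is 3 March 2017.
3 March 2017 (Friday) is already a business day.
Applying the 3-business-day extension: 3 business days after 3 March 2017 is 8 March 2017.
Since 8 March 2017 is a Wednesday and not a holiday, the date is unchanged.
Deadline: 8 March 2017.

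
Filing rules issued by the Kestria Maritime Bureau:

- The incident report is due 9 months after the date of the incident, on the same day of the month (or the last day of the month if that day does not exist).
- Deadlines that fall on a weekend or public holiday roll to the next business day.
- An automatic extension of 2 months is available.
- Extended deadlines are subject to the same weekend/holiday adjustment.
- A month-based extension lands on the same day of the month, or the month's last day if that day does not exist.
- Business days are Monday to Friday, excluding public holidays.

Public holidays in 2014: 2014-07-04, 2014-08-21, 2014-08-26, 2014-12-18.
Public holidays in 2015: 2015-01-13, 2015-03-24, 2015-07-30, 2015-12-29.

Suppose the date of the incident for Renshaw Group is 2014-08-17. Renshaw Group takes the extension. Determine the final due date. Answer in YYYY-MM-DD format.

Moving 9 months forward from 2014-08-17 on the corresponding day gives 2015-05-17.
2015-05-17 falls on a Sunday. Rolling to the next business day gives 2015-05-18, a Monday.
Applying the 2 months extension: 2 months after 2015-05-18 is 2015-07-18.
Because 2015-07-18 is a Saturday, the deadline becomes 2015-07-20 (Monday).
Final deadline: 2015-07-20.

2015-07-20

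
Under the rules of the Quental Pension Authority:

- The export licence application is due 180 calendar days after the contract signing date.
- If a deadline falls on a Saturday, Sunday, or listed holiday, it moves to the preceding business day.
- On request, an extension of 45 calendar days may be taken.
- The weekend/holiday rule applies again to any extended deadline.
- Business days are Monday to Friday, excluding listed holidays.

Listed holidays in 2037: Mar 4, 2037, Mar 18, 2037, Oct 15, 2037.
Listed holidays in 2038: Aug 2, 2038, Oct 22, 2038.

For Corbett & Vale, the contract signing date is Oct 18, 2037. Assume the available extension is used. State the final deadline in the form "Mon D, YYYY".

Adding 180 calendar days to Oct 18, 2037 gives Apr 16, 2038.
Apr 16, 2038 (Friday) is already a business day.
With the 45-day extension, Apr 16, 2038 becomes May 31, 2038.
May 31, 2038 is a Monday and not a listed holiday, so it stands.
The final due date is May 31, 2038.

May 31, 2038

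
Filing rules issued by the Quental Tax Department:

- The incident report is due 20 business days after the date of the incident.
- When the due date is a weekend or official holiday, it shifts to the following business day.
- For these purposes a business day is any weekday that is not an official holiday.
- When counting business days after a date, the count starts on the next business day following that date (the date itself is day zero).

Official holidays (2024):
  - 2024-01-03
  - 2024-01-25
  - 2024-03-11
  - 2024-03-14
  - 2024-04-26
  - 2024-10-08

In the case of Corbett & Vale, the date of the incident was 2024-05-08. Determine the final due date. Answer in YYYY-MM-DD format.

2024-06-05

Starting the day after 2024-05-08 and counting 20 business days lands on 2024-06-05.
2024-06-05 (Wednesday) is already a business day.
Final deadline: 2024-06-05.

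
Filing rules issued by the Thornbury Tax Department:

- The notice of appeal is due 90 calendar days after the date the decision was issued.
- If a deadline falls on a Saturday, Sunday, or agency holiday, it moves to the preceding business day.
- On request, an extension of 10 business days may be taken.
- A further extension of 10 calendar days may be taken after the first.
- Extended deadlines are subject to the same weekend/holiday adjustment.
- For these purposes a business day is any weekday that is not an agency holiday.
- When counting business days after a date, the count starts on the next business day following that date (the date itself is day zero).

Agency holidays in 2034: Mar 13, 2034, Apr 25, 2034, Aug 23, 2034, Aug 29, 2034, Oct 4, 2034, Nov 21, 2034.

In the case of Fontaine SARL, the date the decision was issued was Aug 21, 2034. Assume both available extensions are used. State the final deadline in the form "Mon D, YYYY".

Dec 14, 2034

Adding 90 calendar days to Aug 21, 2034 gives Nov 19, 2034.
Because Nov 19, 2034 is a Sunday, the deadline becomes Nov 17, 2034 (Friday).
The 10-business-day extension runs from Nov 17, 2034 to Dec 4, 2034.
Dec 4, 2034 (Monday) is already a business day.
Add the 10 calendar-day extension to Dec 4, 2034: Dec 14, 2034.
Dec 14, 2034 is a Thursday and not a listed holiday, so it stands.
So the filing is due Dec 14, 2034.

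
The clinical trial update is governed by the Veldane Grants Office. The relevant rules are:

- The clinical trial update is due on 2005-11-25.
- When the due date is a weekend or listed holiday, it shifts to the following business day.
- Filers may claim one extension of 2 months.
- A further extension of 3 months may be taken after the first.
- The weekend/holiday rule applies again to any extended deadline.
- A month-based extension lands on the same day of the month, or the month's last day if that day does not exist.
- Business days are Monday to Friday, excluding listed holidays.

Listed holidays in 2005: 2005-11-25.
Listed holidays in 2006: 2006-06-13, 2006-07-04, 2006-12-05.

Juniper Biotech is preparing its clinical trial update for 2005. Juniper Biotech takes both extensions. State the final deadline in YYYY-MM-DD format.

2006-05-01

The stated deadline is 2005-11-25.
2005-11-25 is a listed holiday, so it moves to the next business day, 2005-11-28 (Monday).
Applying the 2 months extension: 2 months after 2005-11-28 is 2006-01-28.
2006-01-28 is a Saturday, so it moves to the next business day, 2006-01-30 (Monday).
The 3 months extension carries 2006-01-30 to 2006-04-30.
2006-04-30 is a Sunday, so it moves to the next business day, 2006-05-01 (Monday).
The final due date is 2006-05-01.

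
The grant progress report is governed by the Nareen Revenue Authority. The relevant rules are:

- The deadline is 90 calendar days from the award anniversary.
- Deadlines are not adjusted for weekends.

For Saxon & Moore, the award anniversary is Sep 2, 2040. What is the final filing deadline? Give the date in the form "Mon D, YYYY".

Dec 1, 2040

Adding 90 calendar days to Sep 2, 2040 gives Dec 1, 2040.
No adjustment is made for weekends or holidays, so Dec 1, 2040 stands.
So the filing is due Dec 1, 2040.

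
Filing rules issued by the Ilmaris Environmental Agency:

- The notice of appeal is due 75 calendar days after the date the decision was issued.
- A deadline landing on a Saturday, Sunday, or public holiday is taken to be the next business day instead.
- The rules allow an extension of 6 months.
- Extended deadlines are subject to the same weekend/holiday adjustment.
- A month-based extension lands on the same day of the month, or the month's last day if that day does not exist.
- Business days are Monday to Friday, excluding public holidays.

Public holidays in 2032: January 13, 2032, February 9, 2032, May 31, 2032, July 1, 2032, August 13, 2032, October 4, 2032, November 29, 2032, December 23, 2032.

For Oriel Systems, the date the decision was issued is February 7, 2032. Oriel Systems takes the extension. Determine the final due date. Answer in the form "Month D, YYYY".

Trigger date February 7, 2032 + 75 calendar days = April 22, 2032.
April 22, 2032 (Thursday) is already a business day.
Add 6 months to April 22, 2032: October 22, 2032.
October 22, 2032 falls on a Friday, which is a business day, so no adjustment is needed.
The final due date is October 22, 2032.

October 22, 2032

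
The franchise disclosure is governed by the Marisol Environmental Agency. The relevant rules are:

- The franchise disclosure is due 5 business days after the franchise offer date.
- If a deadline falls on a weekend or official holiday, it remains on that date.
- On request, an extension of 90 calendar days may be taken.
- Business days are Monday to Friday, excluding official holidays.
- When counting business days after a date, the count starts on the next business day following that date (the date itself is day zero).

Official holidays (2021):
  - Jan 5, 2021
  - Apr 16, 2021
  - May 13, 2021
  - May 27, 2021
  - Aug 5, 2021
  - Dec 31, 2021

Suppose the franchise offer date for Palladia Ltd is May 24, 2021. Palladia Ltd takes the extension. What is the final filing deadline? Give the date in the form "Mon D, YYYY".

5 business days after May 24, 2021, excluding weekends and holidays, is Jun 1, 2021.
No adjustment is made for weekends or holidays, so Jun 1, 2021 stands.
Applying the 90-calendar-day extension: Jun 1, 2021 + 90 days = Aug 30, 2021.
Aug 30, 2021 falls on a Monday. The rules make no weekend/holiday allowance, so it remains Aug 30, 2021.
Final deadline: Aug 30, 2021.

Aug 30, 2021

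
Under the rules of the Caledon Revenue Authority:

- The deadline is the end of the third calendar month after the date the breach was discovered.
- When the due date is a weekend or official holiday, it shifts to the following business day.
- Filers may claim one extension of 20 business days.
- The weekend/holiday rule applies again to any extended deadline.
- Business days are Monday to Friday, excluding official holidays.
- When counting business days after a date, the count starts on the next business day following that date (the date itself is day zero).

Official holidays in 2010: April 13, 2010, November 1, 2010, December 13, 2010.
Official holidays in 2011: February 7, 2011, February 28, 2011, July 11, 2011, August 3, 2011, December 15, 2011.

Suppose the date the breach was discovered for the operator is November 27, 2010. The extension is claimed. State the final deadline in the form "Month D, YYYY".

3 months after November 27, 2010 is February 2011; that month ends on February 28, 2011.
February 28, 2011 is a listed holiday; the next business day is March 1, 2011 (Tuesday).
Applying the 20-business-day extension: 20 business days after March 1, 2011 is March 29, 2011.
Since March 29, 2011 is a Tuesday and not a holiday, the date is unchanged.
Deadline: March 29, 2011.

March 29, 2011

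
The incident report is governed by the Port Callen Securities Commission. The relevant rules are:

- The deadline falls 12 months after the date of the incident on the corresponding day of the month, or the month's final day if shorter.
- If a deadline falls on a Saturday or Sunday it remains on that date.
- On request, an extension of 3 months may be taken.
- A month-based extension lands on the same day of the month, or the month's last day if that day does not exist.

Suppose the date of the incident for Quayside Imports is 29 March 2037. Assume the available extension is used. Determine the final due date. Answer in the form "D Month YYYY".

29 June 2038

12 months after 29 March 2037, on the same day of the month, is 29 March 2038.
No adjustment is made for weekends or holidays, so 29 March 2038 stands.
Add 3 months to 29 March 2038: 29 June 2038.
No adjustment is made for weekends or holidays, so 29 June 2038 stands.
So the filing is due 29 June 2038.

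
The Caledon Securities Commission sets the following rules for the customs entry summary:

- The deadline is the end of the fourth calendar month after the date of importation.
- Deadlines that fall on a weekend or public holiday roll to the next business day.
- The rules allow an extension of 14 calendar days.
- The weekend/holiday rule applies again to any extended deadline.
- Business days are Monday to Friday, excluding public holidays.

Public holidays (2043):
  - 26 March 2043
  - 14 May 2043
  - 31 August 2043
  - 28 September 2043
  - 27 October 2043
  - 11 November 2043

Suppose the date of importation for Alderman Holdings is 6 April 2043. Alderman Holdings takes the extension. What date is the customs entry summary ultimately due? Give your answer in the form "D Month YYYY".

4 months after 6 April 2043 is August 2043; that month ends on 31 August 2043.
Because 31 August 2043 is a listed holiday, the deadline becomes 1 September 2043 (Tuesday).
With the 14-day extension, 1 September 2043 becomes 15 September 2043.
Since 15 September 2043 is a Tuesday and not a holiday, the date is unchanged.
Deadline: 15 September 2043.

15 September 2043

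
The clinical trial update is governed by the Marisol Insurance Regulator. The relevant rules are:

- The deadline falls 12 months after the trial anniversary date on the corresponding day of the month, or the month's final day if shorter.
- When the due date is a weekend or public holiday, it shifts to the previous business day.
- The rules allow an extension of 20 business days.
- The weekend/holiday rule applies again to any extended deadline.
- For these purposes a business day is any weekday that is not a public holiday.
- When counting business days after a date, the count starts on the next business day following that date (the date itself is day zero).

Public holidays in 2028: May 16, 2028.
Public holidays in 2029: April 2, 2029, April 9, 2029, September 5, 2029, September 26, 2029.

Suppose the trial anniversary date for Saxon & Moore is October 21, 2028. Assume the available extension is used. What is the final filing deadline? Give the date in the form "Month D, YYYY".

November 16, 2029

12 months from October 21, 2028 is October 21, 2029.
October 21, 2029 is a Sunday, so it moves to the preceding business day, October 19, 2029 (Friday).
Applying the 20-business-day extension: 20 business days after October 19, 2029 is November 16, 2029.
Since November 16, 2029 is a Friday and not a holiday, the date is unchanged.
The final due date is November 16, 2029.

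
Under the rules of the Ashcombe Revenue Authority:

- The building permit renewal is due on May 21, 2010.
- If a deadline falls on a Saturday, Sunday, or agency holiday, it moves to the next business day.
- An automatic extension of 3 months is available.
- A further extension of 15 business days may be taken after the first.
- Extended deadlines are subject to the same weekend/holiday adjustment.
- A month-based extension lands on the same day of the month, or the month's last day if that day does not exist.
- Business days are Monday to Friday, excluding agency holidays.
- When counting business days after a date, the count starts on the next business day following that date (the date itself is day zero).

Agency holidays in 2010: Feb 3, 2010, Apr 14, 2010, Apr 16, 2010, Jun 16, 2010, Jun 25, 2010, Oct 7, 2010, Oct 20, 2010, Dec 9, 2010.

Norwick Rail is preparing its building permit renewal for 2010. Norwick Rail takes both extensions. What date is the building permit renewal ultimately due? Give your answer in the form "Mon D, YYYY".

Sep 13, 2010

The statutory due date is May 21, 2010.
May 21, 2010 (Friday) is already a business day.
The 3 months extension carries May 21, 2010 to Aug 21, 2010.
Aug 21, 2010 is a Saturday; the next business day is Aug 23, 2010 (Monday).
The 15-business-day extension runs from Aug 23, 2010 to Sep 13, 2010.
Sep 13, 2010 is a Monday and not a listed holiday, so it stands.
Final deadline: Sep 13, 2010.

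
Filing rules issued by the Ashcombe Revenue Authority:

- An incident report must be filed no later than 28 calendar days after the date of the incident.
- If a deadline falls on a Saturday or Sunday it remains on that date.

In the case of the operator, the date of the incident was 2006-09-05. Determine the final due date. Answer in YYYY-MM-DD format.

2006-10-03

Adding 28 calendar days to 2006-09-05 gives 2006-10-03.
2006-10-03 falls on a Tuesday. The rules make no weekend/holiday allowance, so it remains 2006-10-03.
The final due date is 2006-10-03.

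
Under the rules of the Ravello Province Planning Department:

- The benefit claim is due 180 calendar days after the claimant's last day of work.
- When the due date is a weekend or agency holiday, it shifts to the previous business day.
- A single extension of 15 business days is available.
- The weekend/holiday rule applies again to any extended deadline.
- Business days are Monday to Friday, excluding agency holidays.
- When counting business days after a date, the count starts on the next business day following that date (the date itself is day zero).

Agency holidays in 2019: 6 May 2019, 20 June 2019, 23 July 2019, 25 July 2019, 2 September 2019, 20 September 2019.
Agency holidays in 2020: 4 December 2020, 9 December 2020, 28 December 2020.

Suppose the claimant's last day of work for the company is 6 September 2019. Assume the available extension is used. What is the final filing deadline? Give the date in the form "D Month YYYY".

180 calendar days after 6 September 2019 is 4 March 2020.
4 March 2020 falls on a Wednesday, which is a business day, so no adjustment is needed.
The 15-business-day extension runs from 4 March 2020 to 25 March 2020.
Since 25 March 2020 is a Wednesday and not a holiday, the date is unchanged.
Deadline: 25 March 2020.

25 March 2020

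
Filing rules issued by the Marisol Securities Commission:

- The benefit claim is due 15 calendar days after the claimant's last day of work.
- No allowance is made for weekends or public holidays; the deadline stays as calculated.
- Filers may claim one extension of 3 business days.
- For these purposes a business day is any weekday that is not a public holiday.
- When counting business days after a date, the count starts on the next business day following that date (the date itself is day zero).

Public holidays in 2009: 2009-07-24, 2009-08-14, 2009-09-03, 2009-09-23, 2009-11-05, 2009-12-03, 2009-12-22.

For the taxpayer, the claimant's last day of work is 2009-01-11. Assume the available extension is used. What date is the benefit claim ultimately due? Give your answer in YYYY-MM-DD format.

2009-01-29

From 2009-01-11, 15 calendar days later is 2009-01-26.
2009-01-26 is a Monday; no weekend or holiday adjustment applies.
Applying the 3-business-day extension: 3 business days after 2009-01-26 is 2009-01-29.
2009-01-29 is a Thursday; no weekend or holiday adjustment applies.
The final due date is 2009-01-29.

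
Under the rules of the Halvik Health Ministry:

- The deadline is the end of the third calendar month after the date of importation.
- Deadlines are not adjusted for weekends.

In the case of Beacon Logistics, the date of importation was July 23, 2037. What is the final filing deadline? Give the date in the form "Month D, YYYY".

The third month after July 23, 2037 is October 2037, whose last day is October 31, 2037.
October 31, 2037 is a Saturday; no weekend or holiday adjustment applies.
Final deadline: October 31, 2037.

October 31, 2037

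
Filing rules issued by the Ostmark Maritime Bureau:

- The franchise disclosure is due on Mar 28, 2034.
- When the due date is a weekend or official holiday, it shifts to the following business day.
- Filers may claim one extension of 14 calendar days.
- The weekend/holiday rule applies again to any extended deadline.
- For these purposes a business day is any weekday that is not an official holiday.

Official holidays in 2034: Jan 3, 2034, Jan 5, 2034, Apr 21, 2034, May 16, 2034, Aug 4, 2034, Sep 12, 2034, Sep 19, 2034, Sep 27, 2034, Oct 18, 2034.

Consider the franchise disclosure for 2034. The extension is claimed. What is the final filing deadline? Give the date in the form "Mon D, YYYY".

Apr 11, 2034

The statutory due date is Mar 28, 2034.
Mar 28, 2034 (Tuesday) is already a business day.
With the 14-day extension, Mar 28, 2034 becomes Apr 11, 2034.
Apr 11, 2034 is a Tuesday and not a listed holiday, so it stands.
The final due date is Apr 11, 2034.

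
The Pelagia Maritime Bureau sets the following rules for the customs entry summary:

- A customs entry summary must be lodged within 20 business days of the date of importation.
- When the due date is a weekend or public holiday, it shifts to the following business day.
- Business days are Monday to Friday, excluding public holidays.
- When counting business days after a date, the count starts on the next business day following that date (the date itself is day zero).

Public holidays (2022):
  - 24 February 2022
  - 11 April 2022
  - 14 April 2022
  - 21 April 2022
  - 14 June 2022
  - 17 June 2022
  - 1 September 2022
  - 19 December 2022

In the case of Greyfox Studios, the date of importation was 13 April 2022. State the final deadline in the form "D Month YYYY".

13 May 2022

Starting the day after 13 April 2022 and counting 20 business days lands on 13 May 2022.
13 May 2022 (Friday) is already a business day.
Deadline: 13 May 2022.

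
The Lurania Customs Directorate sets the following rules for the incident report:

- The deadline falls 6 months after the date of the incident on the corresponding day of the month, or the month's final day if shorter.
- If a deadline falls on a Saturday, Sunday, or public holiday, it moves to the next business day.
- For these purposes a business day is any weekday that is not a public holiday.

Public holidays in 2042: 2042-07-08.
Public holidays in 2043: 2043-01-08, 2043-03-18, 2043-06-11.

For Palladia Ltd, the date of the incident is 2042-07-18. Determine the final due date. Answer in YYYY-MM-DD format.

2043-01-19

Moving 6 months forward from 2042-07-18 on the corresponding day gives 2043-01-18.
Because 2043-01-18 is a Sunday, the deadline becomes 2043-01-19 (Monday).
Final deadline: 2043-01-19.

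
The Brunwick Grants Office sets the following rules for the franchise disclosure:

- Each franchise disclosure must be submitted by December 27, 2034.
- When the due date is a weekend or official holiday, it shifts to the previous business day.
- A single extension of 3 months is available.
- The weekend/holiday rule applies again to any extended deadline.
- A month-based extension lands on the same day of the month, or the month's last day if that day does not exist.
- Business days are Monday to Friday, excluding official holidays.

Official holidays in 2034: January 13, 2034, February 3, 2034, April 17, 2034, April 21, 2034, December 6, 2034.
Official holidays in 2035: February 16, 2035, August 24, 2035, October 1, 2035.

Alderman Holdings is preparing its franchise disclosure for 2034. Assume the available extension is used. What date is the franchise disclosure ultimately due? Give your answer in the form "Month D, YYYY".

March 27, 2035

The statutory due date is December 27, 2034.
Since December 27, 2034 is a Wednesday and not a holiday, the date is unchanged.
Applying the 3 months extension: 3 months after December 27, 2034 is March 27, 2035.
Since March 27, 2035 is a Tuesday and not a holiday, the date is unchanged.
So the filing is due March 27, 2035.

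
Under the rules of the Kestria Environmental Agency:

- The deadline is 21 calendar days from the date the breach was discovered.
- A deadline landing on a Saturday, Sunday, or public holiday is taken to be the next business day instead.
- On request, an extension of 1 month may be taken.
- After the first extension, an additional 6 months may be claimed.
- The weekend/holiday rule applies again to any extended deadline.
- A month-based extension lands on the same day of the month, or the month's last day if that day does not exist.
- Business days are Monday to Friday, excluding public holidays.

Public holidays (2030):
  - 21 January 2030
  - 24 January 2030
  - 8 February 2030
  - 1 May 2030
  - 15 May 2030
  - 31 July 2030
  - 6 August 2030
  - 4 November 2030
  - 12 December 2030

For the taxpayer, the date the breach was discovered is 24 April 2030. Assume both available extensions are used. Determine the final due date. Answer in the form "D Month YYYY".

Trigger date 24 April 2030 + 21 calendar days = 15 May 2030.
Because 15 May 2030 is a listed holiday, the deadline becomes 16 May 2030 (Thursday).
Applying the 1 month extension: 1 month after 16 May 2030 is 16 June 2030.
16 June 2030 is a Sunday, so it moves to the next business day, 17 June 2030 (Monday).
The 6 months extension carries 17 June 2030 to 17 December 2030.
17 December 2030 falls on a Tuesday, which is a business day, so no adjustment is needed.
So the filing is due 17 December 2030.

17 December 2030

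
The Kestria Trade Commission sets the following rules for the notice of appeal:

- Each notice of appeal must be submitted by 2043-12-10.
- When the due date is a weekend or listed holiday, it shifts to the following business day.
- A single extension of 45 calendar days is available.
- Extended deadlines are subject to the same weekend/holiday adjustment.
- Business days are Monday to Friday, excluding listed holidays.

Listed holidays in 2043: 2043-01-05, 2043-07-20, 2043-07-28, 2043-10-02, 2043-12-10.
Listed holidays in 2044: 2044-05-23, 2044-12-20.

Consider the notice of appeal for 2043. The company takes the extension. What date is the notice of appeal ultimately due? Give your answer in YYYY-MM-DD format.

2044-01-25

Start from the fixed due date, 2043-12-10.
2043-12-10 is a listed holiday; the next business day is 2043-12-11 (Friday).
Add the 45 calendar-day extension to 2043-12-11: 2044-01-25.
2044-01-25 (Monday) is already a business day.
The final due date is 2044-01-25.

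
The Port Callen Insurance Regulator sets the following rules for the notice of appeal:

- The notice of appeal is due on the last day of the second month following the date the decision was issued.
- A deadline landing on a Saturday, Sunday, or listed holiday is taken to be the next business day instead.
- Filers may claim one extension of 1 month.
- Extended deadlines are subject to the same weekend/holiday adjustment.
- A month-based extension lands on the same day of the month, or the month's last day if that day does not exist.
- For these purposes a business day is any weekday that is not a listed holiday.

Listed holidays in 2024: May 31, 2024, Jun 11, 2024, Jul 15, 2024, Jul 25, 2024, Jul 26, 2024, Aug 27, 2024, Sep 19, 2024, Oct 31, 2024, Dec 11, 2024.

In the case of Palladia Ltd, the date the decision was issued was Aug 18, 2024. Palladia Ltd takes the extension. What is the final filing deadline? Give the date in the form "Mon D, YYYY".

The second month after Aug 18, 2024 is October 2024, whose last day is Oct 31, 2024.
Because Oct 31, 2024 is a listed holiday, the deadline becomes Nov 1, 2024 (Friday).
The 1 month extension carries Nov 1, 2024 to Dec 1, 2024.
Dec 1, 2024 falls on a Sunday. Rolling to the next business day gives Dec 2, 2024, a Monday.
Deadline: Dec 2, 2024.

Dec 2, 2024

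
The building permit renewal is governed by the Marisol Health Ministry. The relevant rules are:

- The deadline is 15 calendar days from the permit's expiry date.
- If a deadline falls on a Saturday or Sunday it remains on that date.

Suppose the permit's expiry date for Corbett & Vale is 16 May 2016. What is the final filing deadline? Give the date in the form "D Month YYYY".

31 May 2016

Trigger date 16 May 2016 + 15 calendar days = 31 May 2016.
No adjustment is made for weekends or holidays, so 31 May 2016 stands.
Deadline: 31 May 2016.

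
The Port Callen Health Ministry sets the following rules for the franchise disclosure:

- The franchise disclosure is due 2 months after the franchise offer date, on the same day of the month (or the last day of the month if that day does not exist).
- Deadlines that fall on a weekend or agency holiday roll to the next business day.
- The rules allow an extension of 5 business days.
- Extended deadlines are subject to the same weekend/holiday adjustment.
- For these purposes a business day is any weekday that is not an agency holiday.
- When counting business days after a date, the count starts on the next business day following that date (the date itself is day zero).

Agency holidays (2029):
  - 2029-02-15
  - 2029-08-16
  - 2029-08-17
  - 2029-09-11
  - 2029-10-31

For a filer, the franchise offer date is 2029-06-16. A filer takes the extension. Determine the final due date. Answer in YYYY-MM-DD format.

2 months after 2029-06-16, on the same day of the month, is 2029-08-16.
2029-08-16 is a listed holiday, so it moves to the next business day, 2029-08-20 (Monday).
The 5-business-day extension runs from 2029-08-20 to 2029-08-27.
2029-08-27 falls on a Monday, which is a business day, so no adjustment is needed.
Deadline: 2029-08-27.

2029-08-27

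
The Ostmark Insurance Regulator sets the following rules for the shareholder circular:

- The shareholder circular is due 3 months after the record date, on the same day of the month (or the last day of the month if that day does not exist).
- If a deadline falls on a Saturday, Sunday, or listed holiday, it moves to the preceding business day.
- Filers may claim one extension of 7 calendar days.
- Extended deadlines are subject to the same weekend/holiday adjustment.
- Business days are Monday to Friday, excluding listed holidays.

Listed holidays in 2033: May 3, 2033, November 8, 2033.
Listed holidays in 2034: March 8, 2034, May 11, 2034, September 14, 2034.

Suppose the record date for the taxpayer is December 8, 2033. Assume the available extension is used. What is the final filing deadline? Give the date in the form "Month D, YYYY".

March 14, 2034

3 months from December 8, 2033 is March 8, 2034.
Because March 8, 2034 is a listed holiday, the deadline becomes March 7, 2034 (Tuesday).
Add the 7 calendar-day extension to March 7, 2034: March 14, 2034.
Since March 14, 2034 is a Tuesday and not a holiday, the date is unchanged.
The final due date is March 14, 2034.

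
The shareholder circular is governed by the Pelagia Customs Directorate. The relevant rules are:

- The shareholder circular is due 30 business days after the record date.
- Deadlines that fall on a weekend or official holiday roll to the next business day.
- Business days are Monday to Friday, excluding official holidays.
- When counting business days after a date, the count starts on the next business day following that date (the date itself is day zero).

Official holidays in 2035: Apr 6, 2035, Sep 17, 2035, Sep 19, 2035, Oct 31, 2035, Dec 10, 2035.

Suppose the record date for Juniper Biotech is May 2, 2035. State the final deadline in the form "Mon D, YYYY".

Jun 13, 2035

Counting 30 business days after May 2, 2035 (skipping weekends and listed holidays) reaches Jun 13, 2035.
Since Jun 13, 2035 is a Wednesday and not a holiday, the date is unchanged.
Deadline: Jun 13, 2035.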